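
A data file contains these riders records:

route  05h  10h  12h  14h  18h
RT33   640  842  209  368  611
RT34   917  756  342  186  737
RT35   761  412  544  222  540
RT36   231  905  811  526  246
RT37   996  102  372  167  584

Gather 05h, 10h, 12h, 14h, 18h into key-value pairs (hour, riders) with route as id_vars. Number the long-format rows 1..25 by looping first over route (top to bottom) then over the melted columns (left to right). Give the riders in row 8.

342

25 rows total (5 × 5). Row 8: index ⌊(8-1)/5⌋ = 1 into route → RT34; (8-1) mod 5 = 2 into the melted columns → 12h.
So row 8 is (RT34, 12h, 342); riders = 342.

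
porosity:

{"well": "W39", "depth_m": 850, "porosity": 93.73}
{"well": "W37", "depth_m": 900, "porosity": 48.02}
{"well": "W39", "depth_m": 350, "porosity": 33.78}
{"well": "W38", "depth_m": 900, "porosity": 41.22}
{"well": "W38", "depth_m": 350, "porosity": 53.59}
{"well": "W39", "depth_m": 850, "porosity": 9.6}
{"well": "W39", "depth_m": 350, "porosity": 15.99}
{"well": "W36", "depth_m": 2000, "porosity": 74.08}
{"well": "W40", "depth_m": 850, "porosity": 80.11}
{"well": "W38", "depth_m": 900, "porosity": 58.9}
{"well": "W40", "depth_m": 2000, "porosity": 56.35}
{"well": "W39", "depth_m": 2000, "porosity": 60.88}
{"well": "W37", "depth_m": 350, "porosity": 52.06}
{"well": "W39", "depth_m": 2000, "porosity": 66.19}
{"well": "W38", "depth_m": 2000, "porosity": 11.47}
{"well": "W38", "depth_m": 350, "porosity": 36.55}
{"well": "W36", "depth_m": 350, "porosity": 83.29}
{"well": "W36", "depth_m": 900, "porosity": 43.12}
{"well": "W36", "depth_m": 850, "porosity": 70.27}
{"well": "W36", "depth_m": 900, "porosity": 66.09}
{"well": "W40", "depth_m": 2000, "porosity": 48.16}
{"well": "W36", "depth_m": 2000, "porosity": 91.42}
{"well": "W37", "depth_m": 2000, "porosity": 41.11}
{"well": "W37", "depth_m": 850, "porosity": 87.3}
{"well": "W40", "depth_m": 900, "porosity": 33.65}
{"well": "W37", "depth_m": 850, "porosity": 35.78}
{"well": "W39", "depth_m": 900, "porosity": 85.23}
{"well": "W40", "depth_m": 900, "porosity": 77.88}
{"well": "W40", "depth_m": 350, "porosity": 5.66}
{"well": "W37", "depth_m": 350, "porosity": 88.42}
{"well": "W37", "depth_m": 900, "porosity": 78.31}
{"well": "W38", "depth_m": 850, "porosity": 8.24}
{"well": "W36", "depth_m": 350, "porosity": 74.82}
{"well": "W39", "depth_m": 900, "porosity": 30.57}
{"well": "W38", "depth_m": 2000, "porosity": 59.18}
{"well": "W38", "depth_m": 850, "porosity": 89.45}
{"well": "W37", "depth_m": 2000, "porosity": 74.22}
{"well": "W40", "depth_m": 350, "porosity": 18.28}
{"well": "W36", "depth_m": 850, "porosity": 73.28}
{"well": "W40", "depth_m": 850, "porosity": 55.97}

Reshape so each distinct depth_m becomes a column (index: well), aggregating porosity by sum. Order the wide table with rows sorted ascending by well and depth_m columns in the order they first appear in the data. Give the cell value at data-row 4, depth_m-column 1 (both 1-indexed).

103.33

With rows sorted ascending by well, row 4 is well=W39. depth_m columns in first-appearance order: 850, 900, 350, 2000; column 1 is 850.
Long rows with well=W39, depth_m=850: 93.73 + 9.6 = 103.33.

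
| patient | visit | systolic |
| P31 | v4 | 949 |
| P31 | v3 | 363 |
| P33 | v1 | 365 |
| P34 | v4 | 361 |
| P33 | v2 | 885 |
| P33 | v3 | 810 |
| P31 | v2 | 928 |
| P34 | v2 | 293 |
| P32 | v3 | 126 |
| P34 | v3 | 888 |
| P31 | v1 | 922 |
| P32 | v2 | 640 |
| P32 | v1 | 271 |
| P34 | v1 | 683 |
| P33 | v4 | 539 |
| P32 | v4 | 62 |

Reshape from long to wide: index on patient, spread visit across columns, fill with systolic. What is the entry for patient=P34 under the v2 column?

293

Wide layout: rows indexed by patient, columns are the 4 distinct visit values (v4, v3, v1, v2).
Cell (patient=P34, visit=v2) draws from the long row where patient=P34 and visit=v2, which has systolic=293.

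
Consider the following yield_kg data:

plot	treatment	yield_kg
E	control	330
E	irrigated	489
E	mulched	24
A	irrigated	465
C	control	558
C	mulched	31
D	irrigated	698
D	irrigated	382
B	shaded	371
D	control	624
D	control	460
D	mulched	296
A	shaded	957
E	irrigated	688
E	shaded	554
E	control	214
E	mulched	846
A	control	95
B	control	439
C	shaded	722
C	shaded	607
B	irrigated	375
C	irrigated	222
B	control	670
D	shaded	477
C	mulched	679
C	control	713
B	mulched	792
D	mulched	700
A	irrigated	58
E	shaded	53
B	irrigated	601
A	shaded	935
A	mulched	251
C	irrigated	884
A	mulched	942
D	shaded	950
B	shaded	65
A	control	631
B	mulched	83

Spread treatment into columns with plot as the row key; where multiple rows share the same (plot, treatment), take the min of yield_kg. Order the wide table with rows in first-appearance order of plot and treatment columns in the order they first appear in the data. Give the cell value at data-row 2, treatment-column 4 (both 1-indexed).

With rows in first-appearance order of plot, row 2 is plot=A. treatment columns in first-appearance order: control, irrigated, mulched, shaded; column 4 is shaded.
Long rows with plot=A, treatment=shaded: min(957, 935) = 935.

935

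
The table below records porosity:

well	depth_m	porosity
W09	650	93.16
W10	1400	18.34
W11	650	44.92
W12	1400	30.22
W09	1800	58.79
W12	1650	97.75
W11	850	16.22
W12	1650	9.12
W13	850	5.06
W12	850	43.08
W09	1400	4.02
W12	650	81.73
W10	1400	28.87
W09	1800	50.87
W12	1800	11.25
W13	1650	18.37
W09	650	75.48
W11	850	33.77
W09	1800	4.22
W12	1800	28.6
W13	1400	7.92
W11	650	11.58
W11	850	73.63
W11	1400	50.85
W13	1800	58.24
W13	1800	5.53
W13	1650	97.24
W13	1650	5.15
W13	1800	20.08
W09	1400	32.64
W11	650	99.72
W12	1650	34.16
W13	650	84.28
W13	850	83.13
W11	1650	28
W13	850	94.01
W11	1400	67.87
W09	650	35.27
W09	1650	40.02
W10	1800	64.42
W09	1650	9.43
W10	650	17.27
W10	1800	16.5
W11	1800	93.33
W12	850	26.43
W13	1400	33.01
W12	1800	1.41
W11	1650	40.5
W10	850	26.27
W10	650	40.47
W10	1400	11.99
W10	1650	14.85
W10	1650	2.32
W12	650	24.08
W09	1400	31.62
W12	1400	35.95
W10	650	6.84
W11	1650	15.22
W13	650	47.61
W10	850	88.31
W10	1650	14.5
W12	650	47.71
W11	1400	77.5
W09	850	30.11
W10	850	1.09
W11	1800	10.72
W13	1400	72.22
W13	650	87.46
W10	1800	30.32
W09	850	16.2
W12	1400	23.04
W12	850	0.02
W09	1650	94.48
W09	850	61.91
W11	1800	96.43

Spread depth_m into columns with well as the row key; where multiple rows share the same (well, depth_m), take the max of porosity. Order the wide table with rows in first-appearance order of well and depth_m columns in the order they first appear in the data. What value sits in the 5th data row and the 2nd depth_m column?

72.22

With rows in first-appearance order of well, row 5 is well=W13. depth_m columns in first-appearance order: 650, 1400, 1800, 1650, 850; column 2 is 1400.
Long rows with well=W13, depth_m=1400: max(7.92, 33.01, 72.22) = 72.22.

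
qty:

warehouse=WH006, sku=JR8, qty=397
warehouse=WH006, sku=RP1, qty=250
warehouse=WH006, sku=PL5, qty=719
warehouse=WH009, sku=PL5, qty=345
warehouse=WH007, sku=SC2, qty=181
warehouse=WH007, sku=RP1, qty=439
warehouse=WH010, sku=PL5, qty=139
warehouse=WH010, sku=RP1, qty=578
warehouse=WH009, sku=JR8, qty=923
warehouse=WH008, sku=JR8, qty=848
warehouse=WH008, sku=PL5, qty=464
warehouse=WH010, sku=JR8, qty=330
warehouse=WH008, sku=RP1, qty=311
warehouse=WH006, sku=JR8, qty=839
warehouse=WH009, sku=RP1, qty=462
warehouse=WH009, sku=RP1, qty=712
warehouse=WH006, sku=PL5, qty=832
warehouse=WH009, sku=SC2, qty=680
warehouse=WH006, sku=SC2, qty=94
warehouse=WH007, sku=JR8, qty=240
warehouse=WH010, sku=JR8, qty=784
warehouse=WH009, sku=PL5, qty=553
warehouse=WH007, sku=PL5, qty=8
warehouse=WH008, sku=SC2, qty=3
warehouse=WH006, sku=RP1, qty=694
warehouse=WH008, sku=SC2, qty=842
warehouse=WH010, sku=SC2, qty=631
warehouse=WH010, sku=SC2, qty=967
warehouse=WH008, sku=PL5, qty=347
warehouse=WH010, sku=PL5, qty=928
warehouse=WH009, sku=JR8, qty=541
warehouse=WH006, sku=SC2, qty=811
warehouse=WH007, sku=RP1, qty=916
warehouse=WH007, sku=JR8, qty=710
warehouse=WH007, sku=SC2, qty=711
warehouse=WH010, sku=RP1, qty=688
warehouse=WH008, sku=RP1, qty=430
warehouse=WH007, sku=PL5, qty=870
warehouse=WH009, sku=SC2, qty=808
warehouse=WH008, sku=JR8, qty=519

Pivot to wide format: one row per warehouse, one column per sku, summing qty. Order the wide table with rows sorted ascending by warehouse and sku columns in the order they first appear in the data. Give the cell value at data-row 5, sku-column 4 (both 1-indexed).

With rows sorted ascending by warehouse, row 5 is warehouse=WH010. sku columns in first-appearance order: JR8, RP1, PL5, SC2; column 4 is SC2.
Long rows with warehouse=WH010, sku=SC2: 631 + 967 = 1598.

1598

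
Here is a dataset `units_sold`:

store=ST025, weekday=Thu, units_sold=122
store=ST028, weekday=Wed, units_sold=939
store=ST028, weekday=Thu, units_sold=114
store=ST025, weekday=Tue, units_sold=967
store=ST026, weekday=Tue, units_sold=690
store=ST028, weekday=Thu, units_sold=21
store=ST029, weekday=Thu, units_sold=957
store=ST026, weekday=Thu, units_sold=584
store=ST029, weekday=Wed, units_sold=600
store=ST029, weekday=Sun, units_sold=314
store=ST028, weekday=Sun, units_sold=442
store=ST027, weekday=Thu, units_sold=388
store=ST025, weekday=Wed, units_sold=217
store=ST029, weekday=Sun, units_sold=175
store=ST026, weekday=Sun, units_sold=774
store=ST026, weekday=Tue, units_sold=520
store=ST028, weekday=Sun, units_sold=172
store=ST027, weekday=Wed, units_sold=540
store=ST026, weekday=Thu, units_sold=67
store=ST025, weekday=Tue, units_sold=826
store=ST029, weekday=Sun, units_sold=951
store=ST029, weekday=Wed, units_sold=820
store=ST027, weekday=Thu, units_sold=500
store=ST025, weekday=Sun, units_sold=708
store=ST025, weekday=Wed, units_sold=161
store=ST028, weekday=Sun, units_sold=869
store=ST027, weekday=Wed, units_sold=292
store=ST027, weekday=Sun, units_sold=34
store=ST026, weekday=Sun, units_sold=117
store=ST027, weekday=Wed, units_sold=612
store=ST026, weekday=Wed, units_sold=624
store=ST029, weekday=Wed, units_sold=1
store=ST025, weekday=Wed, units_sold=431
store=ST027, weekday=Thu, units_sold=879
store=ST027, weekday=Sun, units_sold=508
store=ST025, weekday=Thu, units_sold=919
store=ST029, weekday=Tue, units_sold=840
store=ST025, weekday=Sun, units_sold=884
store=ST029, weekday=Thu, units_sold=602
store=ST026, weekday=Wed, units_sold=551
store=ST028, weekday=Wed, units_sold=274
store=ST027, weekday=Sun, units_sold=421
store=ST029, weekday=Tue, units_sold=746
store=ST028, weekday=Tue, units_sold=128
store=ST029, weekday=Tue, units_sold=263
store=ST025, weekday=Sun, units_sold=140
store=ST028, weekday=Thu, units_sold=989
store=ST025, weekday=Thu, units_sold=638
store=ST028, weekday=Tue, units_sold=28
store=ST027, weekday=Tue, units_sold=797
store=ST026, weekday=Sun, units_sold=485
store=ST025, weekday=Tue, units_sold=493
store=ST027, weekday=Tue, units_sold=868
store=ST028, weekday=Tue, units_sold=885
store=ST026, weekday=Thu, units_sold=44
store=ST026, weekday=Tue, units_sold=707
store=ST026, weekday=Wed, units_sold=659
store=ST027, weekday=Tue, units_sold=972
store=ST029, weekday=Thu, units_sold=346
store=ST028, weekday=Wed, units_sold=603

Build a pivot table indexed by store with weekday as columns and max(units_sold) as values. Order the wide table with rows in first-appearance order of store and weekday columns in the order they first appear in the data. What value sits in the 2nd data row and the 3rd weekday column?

885

With rows in first-appearance order of store, row 2 is store=ST028. weekday columns in first-appearance order: Thu, Wed, Tue, Sun; column 3 is Tue.
Long rows with store=ST028, weekday=Tue: max(128, 28, 885) = 885.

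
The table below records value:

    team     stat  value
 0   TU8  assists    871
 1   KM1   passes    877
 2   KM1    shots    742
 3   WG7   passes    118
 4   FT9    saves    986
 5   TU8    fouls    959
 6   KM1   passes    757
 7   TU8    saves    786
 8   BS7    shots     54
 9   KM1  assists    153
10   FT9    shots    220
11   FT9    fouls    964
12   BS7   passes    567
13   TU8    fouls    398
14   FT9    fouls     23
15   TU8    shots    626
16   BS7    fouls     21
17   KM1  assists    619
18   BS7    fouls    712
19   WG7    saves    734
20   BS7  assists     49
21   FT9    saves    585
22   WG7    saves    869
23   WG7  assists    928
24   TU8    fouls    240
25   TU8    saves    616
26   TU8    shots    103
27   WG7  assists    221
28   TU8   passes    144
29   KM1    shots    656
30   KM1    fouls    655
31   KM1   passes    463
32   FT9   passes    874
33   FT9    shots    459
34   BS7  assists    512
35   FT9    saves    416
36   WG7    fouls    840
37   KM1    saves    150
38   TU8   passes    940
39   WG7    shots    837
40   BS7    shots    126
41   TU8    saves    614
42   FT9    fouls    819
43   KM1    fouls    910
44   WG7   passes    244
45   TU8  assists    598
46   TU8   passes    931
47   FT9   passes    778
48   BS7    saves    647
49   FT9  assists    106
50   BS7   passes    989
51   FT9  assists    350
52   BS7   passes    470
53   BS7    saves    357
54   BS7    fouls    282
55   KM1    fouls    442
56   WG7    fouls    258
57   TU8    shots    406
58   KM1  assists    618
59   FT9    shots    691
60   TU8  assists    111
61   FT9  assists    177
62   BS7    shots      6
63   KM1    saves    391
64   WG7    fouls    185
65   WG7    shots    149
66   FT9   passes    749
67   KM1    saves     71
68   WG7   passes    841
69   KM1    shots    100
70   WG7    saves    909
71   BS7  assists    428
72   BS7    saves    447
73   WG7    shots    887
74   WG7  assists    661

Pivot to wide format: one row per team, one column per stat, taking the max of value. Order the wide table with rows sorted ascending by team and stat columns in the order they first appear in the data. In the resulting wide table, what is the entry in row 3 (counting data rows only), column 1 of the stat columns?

619

With rows sorted ascending by team, row 3 is team=KM1. stat columns in first-appearance order: assists, passes, shots, saves, fouls; column 1 is assists.
Long rows with team=KM1, stat=assists: max(153, 619, 618) = 619.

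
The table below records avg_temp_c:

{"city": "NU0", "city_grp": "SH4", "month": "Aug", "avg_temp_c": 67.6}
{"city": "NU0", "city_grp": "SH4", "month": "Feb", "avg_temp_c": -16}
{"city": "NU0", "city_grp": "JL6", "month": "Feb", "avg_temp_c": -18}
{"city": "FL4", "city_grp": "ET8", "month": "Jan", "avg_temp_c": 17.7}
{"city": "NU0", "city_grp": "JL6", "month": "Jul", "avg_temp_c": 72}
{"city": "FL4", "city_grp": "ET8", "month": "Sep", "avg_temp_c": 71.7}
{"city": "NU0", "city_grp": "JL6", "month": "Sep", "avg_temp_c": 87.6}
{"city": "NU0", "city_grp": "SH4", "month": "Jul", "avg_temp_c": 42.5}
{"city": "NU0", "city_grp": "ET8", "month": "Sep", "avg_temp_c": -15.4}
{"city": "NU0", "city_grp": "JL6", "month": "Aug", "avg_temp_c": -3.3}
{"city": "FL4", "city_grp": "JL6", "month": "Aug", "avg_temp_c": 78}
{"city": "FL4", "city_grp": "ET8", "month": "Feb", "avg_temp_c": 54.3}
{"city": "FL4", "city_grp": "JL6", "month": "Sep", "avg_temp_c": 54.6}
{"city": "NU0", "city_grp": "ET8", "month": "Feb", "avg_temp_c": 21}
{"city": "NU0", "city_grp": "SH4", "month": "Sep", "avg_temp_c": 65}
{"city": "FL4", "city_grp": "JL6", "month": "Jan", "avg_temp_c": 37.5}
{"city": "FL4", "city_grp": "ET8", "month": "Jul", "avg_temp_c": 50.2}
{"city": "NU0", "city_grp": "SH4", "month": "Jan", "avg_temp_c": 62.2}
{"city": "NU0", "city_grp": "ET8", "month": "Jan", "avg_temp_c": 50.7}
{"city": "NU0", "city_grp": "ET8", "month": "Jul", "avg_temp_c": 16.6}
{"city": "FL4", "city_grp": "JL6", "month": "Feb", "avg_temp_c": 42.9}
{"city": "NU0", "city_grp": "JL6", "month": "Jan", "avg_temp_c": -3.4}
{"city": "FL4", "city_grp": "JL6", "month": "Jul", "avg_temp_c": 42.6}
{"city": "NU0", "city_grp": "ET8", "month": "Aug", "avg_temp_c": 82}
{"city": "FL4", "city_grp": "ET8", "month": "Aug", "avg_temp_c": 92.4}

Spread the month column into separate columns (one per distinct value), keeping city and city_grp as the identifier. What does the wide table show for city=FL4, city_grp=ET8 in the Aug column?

Wide layout: rows indexed by city and city_grp, columns are the 5 distinct month values (Aug, Feb, Jan, Jul, Sep).
Cell (city=FL4, city_grp=ET8, month=Aug) draws from the long row where city=FL4, city_grp=ET8 and month=Aug, which has avg_temp_c=92.4.

92.4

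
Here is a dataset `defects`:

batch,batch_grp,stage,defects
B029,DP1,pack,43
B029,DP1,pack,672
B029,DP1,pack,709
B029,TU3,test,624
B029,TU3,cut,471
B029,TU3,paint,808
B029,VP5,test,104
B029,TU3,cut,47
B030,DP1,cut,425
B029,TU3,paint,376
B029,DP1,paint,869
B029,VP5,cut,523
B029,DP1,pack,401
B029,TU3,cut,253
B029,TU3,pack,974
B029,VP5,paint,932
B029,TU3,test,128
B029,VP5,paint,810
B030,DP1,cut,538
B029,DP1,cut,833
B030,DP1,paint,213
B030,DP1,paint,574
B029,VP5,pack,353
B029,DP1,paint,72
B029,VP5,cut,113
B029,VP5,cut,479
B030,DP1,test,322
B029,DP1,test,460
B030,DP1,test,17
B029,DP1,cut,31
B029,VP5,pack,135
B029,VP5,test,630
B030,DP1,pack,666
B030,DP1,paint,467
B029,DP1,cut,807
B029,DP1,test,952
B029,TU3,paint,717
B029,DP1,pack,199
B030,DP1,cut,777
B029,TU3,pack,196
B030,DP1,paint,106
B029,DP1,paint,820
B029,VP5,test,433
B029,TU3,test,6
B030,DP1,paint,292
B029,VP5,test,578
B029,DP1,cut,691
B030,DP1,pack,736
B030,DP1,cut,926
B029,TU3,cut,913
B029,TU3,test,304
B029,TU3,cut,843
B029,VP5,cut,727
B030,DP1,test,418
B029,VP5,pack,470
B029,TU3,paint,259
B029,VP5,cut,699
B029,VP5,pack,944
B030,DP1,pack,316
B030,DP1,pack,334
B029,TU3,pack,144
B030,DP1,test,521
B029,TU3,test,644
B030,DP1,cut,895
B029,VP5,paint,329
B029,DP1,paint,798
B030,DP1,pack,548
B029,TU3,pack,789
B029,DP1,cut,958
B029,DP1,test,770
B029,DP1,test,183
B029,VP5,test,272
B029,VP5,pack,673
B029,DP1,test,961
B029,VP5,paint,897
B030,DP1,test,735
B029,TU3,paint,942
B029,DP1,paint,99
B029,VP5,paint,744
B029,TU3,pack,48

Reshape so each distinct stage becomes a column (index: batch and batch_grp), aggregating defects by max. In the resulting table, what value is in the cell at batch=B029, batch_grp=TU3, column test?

Rows with batch=B029, batch_grp=TU3 and stage=test: defects values are 624, 128, 6, 304, 644.
max(624, 128, 6, 304, 644) = 644.

644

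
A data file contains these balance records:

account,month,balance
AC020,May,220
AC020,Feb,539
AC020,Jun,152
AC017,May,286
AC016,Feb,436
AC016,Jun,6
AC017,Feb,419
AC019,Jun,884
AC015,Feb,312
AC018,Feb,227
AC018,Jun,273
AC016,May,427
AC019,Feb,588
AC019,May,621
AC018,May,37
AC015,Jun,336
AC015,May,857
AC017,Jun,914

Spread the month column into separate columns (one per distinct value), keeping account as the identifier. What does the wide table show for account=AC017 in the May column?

286

Wide layout: rows indexed by account, columns are the 3 distinct month values (May, Feb, Jun).
Cell (account=AC017, month=May) draws from the long row where account=AC017 and month=May, which has balance=286.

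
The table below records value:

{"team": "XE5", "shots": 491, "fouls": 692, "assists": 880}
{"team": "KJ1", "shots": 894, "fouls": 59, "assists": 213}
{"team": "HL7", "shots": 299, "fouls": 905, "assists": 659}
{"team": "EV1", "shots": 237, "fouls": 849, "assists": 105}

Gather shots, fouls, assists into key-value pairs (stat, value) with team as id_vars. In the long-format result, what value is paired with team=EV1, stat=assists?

105

Unpivoting turns each (team, wide-column) pair into one long row.
The wide cell at row EV1, column assists holds 105, so the long row (EV1, assists) has value=105.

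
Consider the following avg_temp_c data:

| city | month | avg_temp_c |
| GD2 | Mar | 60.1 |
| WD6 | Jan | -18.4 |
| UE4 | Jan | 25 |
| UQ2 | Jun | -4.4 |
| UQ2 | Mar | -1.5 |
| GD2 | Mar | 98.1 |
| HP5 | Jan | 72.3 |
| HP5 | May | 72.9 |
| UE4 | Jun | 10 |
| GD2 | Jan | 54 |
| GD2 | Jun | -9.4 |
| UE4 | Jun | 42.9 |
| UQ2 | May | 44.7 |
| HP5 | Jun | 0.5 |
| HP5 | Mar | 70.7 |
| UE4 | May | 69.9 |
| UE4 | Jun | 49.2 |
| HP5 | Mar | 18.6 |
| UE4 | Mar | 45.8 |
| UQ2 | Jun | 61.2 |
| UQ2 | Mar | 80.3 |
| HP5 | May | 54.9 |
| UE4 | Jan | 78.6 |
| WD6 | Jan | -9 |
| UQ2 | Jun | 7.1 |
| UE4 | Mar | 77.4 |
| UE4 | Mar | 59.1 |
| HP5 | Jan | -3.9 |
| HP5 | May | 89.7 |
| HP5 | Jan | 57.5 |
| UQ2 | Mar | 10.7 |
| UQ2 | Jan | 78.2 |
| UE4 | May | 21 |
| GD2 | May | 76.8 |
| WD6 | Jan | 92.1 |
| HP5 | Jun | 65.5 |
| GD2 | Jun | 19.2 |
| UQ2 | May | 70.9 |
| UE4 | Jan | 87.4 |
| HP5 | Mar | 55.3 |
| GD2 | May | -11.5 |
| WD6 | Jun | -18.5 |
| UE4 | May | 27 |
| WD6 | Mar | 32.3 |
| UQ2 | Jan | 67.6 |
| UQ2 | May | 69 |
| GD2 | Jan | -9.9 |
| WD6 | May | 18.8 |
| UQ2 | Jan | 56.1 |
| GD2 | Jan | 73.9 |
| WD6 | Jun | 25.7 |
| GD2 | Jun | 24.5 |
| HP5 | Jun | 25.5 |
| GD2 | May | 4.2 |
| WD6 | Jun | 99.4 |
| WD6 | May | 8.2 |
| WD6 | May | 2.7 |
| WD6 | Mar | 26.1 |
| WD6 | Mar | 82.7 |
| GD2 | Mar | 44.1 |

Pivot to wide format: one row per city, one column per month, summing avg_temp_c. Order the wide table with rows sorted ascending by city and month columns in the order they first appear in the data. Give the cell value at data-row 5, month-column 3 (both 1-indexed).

106.6

With rows sorted ascending by city, row 5 is city=WD6. month columns in first-appearance order: Mar, Jan, Jun, May; column 3 is Jun.
Long rows with city=WD6, month=Jun: -18.5 + 25.7 + 99.4 = 106.6.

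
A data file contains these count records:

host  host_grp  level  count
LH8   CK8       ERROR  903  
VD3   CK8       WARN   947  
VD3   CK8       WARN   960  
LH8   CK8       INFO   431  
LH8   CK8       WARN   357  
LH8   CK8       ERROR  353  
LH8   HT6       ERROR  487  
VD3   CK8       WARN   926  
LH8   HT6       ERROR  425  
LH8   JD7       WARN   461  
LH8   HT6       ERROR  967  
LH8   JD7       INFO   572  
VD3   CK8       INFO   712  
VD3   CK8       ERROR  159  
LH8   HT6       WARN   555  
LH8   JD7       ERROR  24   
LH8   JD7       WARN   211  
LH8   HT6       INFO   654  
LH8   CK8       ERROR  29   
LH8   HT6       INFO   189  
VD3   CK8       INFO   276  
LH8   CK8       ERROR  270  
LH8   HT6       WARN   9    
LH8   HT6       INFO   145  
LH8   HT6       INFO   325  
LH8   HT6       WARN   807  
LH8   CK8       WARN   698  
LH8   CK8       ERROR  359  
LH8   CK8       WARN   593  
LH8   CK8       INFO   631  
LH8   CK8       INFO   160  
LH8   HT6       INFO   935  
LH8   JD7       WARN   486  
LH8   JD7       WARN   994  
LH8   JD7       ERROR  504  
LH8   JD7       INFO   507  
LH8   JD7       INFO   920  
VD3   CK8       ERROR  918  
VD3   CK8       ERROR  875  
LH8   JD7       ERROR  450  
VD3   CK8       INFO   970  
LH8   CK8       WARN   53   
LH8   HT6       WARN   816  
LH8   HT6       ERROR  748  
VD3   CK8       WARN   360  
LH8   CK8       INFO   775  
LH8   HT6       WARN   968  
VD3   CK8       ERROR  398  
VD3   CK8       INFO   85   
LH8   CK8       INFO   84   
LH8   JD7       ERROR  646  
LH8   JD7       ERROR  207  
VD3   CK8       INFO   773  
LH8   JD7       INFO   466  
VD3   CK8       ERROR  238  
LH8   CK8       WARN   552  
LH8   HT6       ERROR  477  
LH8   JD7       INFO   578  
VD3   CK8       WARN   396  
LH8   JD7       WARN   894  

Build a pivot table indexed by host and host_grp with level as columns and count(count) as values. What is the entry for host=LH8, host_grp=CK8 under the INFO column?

Rows with host=LH8, host_grp=CK8 and level=INFO: count values are 431, 631, 160, 775, 84.
5 rows match — count = 5.

5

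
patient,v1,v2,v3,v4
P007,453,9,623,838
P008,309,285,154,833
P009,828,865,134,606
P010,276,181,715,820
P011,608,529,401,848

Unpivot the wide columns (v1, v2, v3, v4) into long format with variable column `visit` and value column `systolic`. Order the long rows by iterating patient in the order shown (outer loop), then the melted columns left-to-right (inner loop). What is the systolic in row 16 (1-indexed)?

20 rows total (5 × 4). Row 16: index ⌊(16-1)/4⌋ = 3 into patient → P010; (16-1) mod 4 = 3 into the melted columns → v4.
So row 16 is (P010, v4, 820); systolic = 820.

820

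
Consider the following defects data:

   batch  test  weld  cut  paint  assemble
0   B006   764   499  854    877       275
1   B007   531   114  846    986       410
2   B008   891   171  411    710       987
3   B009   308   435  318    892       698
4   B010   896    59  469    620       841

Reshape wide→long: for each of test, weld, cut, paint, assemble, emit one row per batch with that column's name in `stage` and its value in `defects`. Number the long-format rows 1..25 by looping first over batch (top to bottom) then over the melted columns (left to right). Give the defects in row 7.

114

25 rows total (5 × 5). Row 7: index ⌊(7-1)/5⌋ = 1 into batch → B007; (7-1) mod 5 = 1 into the melted columns → weld.
So row 7 is (B007, weld, 114); defects = 114.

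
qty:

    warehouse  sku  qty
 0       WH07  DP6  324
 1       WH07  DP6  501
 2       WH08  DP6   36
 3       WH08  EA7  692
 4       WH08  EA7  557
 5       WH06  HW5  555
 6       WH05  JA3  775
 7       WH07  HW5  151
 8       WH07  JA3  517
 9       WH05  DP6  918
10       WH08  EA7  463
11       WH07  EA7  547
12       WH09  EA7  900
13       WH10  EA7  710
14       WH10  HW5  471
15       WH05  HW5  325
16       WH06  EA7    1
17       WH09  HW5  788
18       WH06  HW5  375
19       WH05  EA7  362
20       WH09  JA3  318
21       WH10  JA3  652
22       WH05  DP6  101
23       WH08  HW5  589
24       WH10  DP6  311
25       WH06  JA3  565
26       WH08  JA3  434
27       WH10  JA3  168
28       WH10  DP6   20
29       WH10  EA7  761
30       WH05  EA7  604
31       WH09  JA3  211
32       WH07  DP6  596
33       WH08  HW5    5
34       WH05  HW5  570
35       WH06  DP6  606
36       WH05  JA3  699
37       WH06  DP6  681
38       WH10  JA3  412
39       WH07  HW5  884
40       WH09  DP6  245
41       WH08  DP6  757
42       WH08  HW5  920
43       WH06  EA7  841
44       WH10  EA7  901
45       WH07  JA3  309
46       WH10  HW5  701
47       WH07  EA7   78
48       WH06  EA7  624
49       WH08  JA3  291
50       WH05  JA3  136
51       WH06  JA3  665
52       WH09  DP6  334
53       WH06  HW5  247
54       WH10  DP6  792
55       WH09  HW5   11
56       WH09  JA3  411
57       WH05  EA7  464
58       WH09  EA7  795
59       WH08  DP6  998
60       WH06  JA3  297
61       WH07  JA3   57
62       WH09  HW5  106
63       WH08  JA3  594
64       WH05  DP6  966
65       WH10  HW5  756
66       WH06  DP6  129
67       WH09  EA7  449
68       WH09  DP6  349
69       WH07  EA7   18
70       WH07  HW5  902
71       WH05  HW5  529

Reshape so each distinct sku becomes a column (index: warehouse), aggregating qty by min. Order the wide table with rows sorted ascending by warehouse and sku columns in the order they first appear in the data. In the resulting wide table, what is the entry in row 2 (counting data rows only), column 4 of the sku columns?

297

With rows sorted ascending by warehouse, row 2 is warehouse=WH06. sku columns in first-appearance order: DP6, EA7, HW5, JA3; column 4 is JA3.
Long rows with warehouse=WH06, sku=JA3: min(565, 665, 297) = 297.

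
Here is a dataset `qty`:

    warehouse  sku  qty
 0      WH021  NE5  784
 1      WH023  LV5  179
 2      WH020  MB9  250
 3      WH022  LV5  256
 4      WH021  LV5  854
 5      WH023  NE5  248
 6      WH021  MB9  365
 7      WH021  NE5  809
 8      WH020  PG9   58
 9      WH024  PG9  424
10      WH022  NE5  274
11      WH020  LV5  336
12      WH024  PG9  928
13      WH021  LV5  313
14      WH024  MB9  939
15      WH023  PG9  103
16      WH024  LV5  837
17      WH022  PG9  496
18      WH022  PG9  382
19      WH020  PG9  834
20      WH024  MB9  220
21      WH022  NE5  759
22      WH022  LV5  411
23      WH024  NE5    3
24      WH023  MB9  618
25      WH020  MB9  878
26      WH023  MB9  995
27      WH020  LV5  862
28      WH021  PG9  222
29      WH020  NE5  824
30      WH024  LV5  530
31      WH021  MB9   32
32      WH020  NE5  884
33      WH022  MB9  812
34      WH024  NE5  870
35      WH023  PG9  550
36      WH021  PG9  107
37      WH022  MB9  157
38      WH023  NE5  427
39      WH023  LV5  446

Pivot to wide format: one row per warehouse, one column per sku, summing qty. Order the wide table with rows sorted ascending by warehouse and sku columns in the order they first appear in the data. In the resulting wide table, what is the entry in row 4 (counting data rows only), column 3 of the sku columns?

With rows sorted ascending by warehouse, row 4 is warehouse=WH023. sku columns in first-appearance order: NE5, LV5, MB9, PG9; column 3 is MB9.
Long rows with warehouse=WH023, sku=MB9: 618 + 995 = 1613.

1613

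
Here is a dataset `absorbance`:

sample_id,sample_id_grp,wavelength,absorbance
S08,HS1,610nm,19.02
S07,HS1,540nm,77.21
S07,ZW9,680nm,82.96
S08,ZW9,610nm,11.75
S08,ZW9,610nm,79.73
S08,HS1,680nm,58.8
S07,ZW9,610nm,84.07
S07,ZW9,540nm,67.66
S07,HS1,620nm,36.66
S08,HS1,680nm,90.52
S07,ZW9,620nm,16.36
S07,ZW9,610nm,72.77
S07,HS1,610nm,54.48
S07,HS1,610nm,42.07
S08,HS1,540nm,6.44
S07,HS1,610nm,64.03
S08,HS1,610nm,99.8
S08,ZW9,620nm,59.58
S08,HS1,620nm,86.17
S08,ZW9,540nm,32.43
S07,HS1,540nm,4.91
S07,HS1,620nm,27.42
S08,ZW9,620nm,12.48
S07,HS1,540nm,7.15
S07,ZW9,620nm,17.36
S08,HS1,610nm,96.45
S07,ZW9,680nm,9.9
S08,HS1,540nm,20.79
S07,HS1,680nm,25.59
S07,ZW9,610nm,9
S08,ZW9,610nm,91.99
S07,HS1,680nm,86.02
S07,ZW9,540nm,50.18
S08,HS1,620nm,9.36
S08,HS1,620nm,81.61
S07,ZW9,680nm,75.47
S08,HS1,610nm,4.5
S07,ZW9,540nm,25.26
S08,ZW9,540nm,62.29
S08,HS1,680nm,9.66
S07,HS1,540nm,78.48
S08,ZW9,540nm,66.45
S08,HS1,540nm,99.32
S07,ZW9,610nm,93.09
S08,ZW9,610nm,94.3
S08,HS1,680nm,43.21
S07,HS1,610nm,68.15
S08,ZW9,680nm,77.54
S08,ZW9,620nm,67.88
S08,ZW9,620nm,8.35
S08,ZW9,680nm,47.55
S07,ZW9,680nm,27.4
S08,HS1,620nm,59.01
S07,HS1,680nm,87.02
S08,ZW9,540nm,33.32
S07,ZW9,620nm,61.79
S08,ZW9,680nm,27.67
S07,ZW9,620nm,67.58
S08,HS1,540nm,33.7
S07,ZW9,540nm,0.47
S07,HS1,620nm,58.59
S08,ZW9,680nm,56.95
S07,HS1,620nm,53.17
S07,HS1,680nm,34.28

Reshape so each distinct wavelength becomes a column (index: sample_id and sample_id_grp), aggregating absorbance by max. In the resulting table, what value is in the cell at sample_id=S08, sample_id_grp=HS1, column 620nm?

Rows with sample_id=S08, sample_id_grp=HS1 and wavelength=620nm: absorbance values are 86.17, 9.36, 81.61, 59.01.
max(86.17, 9.36, 81.61, 59.01) = 86.17.

86.17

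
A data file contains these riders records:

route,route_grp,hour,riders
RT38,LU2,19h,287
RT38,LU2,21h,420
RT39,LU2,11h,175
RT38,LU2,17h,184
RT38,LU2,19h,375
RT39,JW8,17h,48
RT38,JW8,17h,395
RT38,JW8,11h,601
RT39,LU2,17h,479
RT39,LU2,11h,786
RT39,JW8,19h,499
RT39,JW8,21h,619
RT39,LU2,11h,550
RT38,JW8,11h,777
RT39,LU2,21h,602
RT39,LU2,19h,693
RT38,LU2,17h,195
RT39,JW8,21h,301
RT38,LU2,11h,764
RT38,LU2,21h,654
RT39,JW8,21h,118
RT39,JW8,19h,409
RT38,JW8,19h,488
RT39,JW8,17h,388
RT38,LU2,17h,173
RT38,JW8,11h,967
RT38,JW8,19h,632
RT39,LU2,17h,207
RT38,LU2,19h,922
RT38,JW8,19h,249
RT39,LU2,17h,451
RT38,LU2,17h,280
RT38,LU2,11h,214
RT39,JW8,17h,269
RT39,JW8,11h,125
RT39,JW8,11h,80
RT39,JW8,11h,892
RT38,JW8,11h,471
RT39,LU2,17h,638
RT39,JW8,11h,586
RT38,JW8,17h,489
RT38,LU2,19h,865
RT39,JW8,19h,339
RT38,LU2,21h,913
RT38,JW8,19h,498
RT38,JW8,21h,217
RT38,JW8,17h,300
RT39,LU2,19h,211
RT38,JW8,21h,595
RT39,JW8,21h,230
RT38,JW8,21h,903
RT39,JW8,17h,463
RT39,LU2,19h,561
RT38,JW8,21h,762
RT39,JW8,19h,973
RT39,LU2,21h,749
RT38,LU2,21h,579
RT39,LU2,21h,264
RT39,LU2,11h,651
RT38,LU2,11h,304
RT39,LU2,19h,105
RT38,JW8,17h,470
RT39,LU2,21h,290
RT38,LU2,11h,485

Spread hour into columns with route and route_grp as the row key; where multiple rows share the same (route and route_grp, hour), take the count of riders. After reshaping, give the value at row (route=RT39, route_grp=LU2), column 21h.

Rows with route=RT39, route_grp=LU2 and hour=21h: riders values are 602, 749, 264, 290.
4 rows match — count = 4.

4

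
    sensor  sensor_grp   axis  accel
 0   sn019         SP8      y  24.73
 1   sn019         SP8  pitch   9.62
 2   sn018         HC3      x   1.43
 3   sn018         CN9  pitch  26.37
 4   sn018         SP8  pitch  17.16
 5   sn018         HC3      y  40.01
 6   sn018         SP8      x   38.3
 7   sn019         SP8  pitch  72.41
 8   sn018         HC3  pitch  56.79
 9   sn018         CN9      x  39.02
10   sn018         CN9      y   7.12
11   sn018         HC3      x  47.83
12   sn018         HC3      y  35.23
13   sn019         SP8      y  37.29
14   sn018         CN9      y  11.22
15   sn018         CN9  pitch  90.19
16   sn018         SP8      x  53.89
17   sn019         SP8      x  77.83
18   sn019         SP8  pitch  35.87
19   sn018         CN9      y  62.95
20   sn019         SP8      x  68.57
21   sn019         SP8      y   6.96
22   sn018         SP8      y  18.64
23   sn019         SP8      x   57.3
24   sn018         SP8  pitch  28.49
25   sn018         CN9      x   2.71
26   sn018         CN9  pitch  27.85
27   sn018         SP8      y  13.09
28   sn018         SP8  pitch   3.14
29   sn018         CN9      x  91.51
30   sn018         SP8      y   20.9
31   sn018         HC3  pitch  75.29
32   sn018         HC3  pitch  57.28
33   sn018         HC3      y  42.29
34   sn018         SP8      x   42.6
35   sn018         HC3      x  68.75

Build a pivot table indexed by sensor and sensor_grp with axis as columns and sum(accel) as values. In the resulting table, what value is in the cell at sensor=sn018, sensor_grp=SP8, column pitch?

Rows with sensor=sn018, sensor_grp=SP8 and axis=pitch: accel values are 17.16, 28.49, 3.14.
17.16 + 28.49 + 3.14 = 48.79.

48.79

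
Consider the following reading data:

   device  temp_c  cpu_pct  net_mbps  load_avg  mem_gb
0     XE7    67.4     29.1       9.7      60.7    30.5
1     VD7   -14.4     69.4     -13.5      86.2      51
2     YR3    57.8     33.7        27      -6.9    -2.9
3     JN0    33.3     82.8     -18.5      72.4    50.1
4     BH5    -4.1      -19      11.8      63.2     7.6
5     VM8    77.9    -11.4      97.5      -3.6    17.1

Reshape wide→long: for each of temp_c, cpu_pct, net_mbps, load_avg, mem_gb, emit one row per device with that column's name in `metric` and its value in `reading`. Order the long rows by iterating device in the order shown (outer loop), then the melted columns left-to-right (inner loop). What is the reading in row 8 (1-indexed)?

30 rows total (6 × 5). Row 8: index ⌊(8-1)/5⌋ = 1 into device → VD7; (8-1) mod 5 = 2 into the melted columns → net_mbps.
So row 8 is (VD7, net_mbps, -13.5); reading = -13.5.

-13.5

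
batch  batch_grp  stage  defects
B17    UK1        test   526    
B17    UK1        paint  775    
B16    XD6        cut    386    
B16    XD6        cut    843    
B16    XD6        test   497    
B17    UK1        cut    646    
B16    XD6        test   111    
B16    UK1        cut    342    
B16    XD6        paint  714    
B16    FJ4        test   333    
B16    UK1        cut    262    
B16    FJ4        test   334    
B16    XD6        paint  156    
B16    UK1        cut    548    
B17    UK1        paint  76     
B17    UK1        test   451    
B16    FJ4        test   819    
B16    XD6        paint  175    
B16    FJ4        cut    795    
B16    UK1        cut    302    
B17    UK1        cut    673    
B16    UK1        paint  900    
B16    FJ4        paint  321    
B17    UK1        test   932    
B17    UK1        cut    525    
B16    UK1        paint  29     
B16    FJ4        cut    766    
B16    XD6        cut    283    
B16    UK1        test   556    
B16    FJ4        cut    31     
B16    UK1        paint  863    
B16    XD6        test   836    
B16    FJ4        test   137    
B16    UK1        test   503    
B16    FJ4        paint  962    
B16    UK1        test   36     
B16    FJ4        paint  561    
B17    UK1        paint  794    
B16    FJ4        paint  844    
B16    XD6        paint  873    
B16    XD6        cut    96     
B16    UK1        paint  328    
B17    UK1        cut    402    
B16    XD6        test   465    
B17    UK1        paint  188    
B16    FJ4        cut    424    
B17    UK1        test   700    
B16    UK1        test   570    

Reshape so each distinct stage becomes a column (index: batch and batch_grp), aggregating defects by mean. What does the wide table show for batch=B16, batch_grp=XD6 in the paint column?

479.50

Rows with batch=B16, batch_grp=XD6 and stage=paint: defects values are 714, 156, 175, 873.
(714 + 156 + 175 + 873) / 4 = 479.50.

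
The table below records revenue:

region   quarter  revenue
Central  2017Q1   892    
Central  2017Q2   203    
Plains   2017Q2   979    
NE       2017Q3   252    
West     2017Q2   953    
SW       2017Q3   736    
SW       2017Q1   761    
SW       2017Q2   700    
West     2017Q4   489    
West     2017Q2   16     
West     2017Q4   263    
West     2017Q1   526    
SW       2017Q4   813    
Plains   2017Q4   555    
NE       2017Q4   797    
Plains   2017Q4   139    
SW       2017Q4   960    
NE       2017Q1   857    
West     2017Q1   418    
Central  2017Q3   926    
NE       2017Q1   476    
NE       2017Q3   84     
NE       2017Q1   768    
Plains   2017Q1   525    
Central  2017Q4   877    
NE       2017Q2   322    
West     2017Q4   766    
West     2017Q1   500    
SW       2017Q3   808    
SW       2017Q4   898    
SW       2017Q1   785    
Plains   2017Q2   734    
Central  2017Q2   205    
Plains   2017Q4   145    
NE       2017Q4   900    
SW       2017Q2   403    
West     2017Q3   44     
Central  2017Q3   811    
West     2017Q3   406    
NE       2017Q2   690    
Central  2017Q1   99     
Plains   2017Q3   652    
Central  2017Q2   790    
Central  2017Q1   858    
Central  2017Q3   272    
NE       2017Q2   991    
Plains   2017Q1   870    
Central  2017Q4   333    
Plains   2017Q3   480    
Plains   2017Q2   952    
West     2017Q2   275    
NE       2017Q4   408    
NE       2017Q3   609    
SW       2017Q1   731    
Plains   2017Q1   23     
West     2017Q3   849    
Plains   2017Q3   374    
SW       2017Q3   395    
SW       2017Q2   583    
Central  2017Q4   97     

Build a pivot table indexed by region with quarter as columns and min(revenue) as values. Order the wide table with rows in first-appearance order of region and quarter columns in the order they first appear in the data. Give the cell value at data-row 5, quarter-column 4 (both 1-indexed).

813

With rows in first-appearance order of region, row 5 is region=SW. quarter columns in first-appearance order: 2017Q1, 2017Q2, 2017Q3, 2017Q4; column 4 is 2017Q4.
Long rows with region=SW, quarter=2017Q4: min(813, 960, 898) = 813.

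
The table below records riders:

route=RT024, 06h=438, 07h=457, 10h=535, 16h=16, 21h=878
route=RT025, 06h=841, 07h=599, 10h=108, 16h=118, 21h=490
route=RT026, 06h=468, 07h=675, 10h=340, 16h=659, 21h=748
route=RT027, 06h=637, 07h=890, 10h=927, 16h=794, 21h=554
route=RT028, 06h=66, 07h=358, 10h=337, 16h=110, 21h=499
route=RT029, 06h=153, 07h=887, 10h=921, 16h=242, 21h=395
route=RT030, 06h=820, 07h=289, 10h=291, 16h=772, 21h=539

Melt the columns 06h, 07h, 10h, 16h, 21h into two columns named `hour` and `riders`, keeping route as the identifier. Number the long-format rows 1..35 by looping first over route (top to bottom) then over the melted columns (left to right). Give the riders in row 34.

35 rows total (7 × 5). Row 34: index ⌊(34-1)/5⌋ = 6 into route → RT030; (34-1) mod 5 = 3 into the melted columns → 16h.
So row 34 is (RT030, 16h, 772); riders = 772.

772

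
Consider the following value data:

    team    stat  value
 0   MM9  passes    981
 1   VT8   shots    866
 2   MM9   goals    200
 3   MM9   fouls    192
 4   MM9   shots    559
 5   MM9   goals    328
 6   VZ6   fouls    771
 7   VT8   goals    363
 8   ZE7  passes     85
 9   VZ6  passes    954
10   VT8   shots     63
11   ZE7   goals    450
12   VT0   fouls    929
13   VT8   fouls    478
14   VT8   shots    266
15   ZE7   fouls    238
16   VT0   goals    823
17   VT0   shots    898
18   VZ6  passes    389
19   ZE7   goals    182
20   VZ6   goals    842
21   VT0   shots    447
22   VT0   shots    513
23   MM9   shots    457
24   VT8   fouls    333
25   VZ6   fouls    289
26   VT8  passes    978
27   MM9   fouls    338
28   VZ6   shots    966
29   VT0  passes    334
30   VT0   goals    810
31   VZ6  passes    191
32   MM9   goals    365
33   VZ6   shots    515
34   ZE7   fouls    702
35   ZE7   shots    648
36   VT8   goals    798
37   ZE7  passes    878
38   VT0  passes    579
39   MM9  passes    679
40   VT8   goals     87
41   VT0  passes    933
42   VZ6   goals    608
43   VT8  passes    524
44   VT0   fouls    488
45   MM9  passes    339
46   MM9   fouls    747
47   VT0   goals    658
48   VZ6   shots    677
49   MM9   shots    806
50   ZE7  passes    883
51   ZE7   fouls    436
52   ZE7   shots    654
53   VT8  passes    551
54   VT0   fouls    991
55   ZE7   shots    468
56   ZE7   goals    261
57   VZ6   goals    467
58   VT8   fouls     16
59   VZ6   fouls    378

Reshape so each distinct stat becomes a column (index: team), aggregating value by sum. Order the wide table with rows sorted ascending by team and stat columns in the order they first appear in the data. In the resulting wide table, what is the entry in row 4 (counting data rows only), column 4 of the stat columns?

With rows sorted ascending by team, row 4 is team=VZ6. stat columns in first-appearance order: passes, shots, goals, fouls; column 4 is fouls.
Long rows with team=VZ6, stat=fouls: 771 + 289 + 378 = 1438.

1438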